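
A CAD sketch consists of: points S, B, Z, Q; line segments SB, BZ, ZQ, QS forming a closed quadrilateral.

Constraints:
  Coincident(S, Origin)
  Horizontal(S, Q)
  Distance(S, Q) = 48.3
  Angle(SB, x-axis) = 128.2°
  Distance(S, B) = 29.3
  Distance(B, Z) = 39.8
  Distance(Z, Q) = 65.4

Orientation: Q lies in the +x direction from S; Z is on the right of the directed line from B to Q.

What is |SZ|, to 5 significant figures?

22.372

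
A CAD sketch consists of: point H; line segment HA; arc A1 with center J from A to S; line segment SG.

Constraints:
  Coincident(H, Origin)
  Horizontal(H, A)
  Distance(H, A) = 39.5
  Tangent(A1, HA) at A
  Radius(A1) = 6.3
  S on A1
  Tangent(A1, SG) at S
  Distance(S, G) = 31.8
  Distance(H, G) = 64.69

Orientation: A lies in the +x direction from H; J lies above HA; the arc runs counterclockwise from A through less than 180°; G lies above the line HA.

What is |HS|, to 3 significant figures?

45.8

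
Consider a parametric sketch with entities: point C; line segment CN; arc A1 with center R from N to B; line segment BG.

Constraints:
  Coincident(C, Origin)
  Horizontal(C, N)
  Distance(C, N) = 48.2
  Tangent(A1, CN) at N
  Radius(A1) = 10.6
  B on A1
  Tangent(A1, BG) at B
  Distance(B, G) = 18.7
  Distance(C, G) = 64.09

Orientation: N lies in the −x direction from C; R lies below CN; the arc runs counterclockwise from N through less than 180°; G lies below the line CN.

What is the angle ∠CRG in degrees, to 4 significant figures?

124.8°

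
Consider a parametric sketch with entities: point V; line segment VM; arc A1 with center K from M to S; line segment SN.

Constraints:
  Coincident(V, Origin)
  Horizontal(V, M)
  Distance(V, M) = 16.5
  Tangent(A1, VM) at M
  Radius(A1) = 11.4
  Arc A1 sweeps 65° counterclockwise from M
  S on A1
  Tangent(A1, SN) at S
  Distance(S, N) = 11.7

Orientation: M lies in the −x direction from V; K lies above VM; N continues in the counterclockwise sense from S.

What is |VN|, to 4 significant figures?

17.23

V is at the origin; V and M share the same y with |VM| = 16.5 and M on the −x side, so M = (-16.50, 0.000). A1 meets VM tangentially, so KM is at right angles to VM, so K = M + (0, 11.4) = (-16.50, 11.40). On A1, M sits at bearing -90° from K; a 65° counterclockwise sweep puts S at bearing -25°, so S = K + 11.4·(cos -25°, sin -25°) = (-6.168, 6.582). The tangent condition forces KS to be normal to SN, so SN runs along (−sin -25°, cos -25°); with |SN| = 11.7, N = (-1.223, 17.19). Then |VN| = |N − V| = 17.23.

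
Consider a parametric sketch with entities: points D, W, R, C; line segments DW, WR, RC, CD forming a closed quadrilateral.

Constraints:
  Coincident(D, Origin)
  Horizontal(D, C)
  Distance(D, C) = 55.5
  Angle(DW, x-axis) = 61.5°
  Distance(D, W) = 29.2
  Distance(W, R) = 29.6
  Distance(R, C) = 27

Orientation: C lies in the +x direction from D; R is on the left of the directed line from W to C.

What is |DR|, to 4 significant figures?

49.77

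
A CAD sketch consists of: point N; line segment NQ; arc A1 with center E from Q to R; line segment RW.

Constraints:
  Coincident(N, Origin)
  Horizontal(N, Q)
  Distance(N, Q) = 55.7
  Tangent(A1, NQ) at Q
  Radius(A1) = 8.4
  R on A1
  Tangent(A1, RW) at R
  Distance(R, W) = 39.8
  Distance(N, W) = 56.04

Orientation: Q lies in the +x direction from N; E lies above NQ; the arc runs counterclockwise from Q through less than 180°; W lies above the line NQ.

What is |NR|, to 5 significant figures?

63.502

Checks: |EQ| = 8.400 ✓; |ER| = 8.400 ✓; ∠(ER, RW) = 90.00° ✓; |RW| = 39.80 ✓; |NW| = 56.04 ✓.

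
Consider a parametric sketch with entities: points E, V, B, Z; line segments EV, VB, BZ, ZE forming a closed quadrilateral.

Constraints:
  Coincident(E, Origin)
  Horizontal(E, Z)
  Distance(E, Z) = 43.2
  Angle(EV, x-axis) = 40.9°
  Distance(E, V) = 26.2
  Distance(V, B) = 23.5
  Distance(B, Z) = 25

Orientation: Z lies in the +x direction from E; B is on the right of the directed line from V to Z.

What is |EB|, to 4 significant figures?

20.04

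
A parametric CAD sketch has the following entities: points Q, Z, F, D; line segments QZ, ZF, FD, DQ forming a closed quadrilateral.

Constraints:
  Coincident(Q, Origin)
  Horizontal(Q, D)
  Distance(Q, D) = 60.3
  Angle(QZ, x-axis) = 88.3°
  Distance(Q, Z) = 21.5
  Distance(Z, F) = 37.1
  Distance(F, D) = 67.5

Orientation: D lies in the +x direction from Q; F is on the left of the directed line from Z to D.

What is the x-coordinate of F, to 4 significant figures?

19.25

Q is at the origin; Q and D share the same y with |QD| = 60.3 and D in +x, so D = (60.3, 0). QZ runs at 88.3° with |QZ| = 21.5, so Z = (0.6378, 21.49). F is determined by |ZF| = 37.1 and |FD| = 67.5 together: it lies at the intersection of circle(Z, 37.1) and circle(D, 67.5). With |ZD| = 63.41, the foot of the radical line on ZD is 6.636 from Z and the perpendicular offset is √(37.1² − 6.636²) = 36.50. Taking the left-of-ZD solution: F = (19.25, 53.58).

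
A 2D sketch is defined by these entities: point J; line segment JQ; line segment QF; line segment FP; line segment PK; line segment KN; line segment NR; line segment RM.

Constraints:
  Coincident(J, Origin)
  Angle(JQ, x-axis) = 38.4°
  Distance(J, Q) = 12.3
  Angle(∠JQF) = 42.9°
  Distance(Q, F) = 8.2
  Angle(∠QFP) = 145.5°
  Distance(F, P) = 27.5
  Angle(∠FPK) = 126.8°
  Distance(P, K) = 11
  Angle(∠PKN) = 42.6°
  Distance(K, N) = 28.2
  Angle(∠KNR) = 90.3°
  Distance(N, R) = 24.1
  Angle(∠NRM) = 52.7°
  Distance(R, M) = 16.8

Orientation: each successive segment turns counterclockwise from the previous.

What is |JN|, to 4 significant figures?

2.980

J is at the origin; JQ runs at 38.4° with length 12.3, so Q = (9.639, 7.640). ∠JQF = 42.9° gives QF at 175.5° from the x-axis; with |QF| = 8.2, F = (1.465, 8.283). ∠QFP = 145.5° gives FP at -150.0° from the x-axis; with |FP| = 27.5, P = (-22.35, -5.467). ∠FPK = 126.8° gives PK at -96.80° from the x-axis; with |PK| = 11.0, K = (-23.65, -16.39). ∠PKN = 42.6° gives KN at 40.60° from the x-axis; with |KN| = 28.2, N = (-2.242, 1.963). Then |JN| = |N − J| = 2.980.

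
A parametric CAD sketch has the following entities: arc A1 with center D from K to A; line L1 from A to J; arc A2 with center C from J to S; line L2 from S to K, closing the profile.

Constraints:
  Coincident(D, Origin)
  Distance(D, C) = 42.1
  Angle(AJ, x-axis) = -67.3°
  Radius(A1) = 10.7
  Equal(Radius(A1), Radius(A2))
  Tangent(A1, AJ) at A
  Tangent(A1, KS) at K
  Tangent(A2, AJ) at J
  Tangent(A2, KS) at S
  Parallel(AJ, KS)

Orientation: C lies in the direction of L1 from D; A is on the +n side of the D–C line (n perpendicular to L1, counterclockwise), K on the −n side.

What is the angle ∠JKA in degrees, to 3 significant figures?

63.1°

The slot axis is L1's direction at -67.3°, so u = (cos -67.3°, sin -67.3°) = (0.386, -0.923) and n = (−sin -67.3°, cos -67.3°) = (0.923, 0.386). D is at the origin and C lies 42.1 along u from D, so C = 42.1·u = (16.2, -38.8). Tangency of A1 to both parallel lines with radius 10.7 puts A and K at D ± 10.7·n: A = (9.87, 4.13), K = (-9.87, -4.13). Equal radii place J and S the same way about C: J = C + 10.7·n = (26.1, -34.7), S = C − 10.7·n = (6.38, -43.0). Then cos ∠JKA = KJ·KA / (|KJ||KA|), giving 63.1°.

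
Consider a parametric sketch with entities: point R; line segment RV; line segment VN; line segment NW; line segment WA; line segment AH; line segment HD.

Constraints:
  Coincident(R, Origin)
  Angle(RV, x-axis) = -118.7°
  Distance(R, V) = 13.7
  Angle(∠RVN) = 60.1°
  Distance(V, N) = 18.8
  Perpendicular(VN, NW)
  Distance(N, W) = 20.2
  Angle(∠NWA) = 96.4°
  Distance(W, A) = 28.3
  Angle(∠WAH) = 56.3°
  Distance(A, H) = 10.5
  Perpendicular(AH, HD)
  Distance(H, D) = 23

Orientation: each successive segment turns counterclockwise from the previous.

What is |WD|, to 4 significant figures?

5.230

R is at the origin; RV runs at -118.7° with length 13.7, so V = (-6.579, -12.02). ∠RVN = 60.1° gives VN at 1.200° from the x-axis; with |VN| = 18.8, N = (12.22, -11.62). The perpendicularity gives NW at right angles to VN, so NW runs at 91.20°; with |NW| = 20.2, W = (11.79, 8.572). ∠NWA = 96.4° gives WA at 174.8° from the x-axis; with |WA| = 28.3, A = (-16.39, 11.14). ∠WAH = 56.3° gives AH at -61.50° from the x-axis; with |AH| = 10.5, H = (-11.38, 1.910). AH is perpendicular to HD, so HD runs at 28.50°; with |HD| = 23.0, D = (8.833, 12.88). Then |WD| = |D − W| = 5.230.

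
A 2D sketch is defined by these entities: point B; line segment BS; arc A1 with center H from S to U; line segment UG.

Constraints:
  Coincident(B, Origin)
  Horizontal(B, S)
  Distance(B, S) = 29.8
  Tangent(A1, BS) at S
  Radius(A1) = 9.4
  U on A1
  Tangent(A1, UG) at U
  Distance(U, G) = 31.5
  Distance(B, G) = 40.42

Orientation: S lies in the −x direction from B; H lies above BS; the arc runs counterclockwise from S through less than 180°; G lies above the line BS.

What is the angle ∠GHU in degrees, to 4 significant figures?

73.38°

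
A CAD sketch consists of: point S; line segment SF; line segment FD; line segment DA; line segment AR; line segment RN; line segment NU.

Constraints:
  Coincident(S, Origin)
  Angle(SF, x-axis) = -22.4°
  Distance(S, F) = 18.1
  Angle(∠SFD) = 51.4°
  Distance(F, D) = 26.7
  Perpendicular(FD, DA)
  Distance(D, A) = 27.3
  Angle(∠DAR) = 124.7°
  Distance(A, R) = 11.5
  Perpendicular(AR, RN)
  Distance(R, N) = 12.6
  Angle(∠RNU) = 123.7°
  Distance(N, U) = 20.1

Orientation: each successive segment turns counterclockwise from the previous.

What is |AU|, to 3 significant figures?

24.3

S is at the origin; SF runs at -22.4° with length 18.1, so F = (16.7, -6.90). ∠SFD = 51.4° gives FD at 106° from the x-axis; with |FD| = 26.7, D = (9.29, 18.7). FD ⟂ DA, so DA runs at -164°; with |DA| = 27.3, A = (-16.9, 11.1). ∠DAR = 124.7° gives AR at -109° from the x-axis; with |AR| = 11.5, R = (-20.6, 0.220). The perpendicularity gives RN at right angles to AR, so RN runs at -18.5°; with |RN| = 12.6, N = (-8.63, -3.78). ∠RNU = 123.7° gives NU at 37.8° from the x-axis; with |NU| = 20.1, U = (7.25, 8.54). Then |AU| = |U − A| = 24.3.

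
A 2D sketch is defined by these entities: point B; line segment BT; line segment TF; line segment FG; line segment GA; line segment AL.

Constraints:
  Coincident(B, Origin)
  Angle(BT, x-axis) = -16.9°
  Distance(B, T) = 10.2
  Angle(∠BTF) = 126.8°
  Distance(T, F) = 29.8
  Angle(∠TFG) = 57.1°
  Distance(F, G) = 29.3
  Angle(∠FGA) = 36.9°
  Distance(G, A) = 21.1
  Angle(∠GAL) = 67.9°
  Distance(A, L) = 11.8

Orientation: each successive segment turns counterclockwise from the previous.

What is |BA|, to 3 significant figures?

19.1

B is at the origin; BT runs at -16.9° with length 10.2, so T = (9.76, -2.97). ∠BTF = 126.8° gives TF at 36.3° from the x-axis; with |TF| = 29.8, F = (33.8, 14.7). ∠TFG = 57.1° gives FG at 159° from the x-axis; with |FG| = 29.3, G = (6.39, 25.1). ∠FGA = 36.9° gives GA at -57.7° from the x-axis; with |GA| = 21.1, A = (17.7, 7.25). Then |BA| = |A − B| = 19.1.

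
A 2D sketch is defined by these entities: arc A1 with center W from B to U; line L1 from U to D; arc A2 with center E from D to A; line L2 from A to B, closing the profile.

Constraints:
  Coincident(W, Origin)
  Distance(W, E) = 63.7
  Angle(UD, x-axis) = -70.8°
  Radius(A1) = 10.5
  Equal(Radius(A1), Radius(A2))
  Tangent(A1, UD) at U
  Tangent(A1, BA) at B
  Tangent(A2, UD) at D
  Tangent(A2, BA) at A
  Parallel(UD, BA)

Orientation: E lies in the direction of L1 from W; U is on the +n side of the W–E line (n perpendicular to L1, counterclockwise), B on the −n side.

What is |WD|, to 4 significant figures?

64.56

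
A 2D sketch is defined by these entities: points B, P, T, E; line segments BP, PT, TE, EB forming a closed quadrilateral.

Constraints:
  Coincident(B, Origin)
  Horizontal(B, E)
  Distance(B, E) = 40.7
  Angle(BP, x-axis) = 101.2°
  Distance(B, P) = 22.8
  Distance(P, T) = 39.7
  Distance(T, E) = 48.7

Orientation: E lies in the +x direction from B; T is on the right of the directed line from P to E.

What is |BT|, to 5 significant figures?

17.988

B is at the origin; B and E share the same y with |BE| = 40.7 and E in +x, so E = (40.7, 0). BP runs at 101.2° with |BP| = 22.8, so P = (-4.4285, 22.366). T is determined by |PT| = 39.7 and |TE| = 48.7 together: it lies at the intersection of circle(P, 39.7) and circle(E, 48.7). With |PE| = 50.367, the foot of the radical line on PE is 17.285 from P and the perpendicular offset is √(39.7² − 17.285²) = 35.739. Taking the right-of-PE solution: T = (-4.8113, -17.332).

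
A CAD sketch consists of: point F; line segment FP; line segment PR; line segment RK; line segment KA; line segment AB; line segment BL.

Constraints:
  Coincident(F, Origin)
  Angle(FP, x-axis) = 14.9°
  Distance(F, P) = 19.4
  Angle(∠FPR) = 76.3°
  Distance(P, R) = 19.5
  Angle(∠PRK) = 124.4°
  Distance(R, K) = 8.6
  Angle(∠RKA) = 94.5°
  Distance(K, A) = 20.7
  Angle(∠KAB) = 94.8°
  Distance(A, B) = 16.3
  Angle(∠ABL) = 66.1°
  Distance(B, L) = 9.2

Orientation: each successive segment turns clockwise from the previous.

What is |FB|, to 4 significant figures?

13.00

F is at the origin; FP runs at 14.9° with length 19.4, so P = (18.75, 4.988). ∠FPR = 76.3° gives PR at -88.80° from the x-axis; with |PR| = 19.5, R = (19.16, -14.51). ∠PRK = 124.4° gives RK at -144.4° from the x-axis; with |RK| = 8.6, K = (12.16, -19.51). ∠RKA = 94.5° gives KA at 130.1° from the x-axis; with |KA| = 20.7, A = (-1.170, -3.680). ∠KAB = 94.8° gives AB at 44.90° from the x-axis; with |AB| = 16.3, B = (10.38, 7.826). Then |FB| = |B − F| = 13.00.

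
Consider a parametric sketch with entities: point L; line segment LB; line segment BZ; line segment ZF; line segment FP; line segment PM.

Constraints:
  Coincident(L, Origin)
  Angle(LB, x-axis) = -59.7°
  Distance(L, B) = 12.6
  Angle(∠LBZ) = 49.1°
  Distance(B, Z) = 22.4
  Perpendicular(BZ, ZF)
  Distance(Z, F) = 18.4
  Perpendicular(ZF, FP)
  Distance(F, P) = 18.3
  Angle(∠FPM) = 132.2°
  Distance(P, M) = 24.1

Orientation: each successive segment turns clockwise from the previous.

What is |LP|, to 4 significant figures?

9.798

BZ ⟂ ZF, so ZF runs at 79.40°; with |ZF| = 18.4, F = (-12.28, 11.33). The perpendicularity gives FP at right angles to ZF, so FP runs at -10.60°; with |FP| = 18.3, P = (5.712, 7.961). Then |LP| = |P − L| = 9.798.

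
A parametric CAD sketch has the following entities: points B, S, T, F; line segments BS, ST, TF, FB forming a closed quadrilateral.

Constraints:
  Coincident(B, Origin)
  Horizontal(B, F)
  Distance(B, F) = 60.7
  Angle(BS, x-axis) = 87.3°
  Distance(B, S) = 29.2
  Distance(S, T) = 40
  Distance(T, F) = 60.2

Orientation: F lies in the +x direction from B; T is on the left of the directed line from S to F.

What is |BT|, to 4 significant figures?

62.93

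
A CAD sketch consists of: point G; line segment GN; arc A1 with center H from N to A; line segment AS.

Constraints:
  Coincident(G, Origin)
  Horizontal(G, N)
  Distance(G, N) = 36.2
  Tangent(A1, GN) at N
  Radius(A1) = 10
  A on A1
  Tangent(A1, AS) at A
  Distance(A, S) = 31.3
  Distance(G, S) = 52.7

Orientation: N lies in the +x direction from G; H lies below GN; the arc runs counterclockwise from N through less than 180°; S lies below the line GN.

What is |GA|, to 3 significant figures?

28.7

G is at the origin; GN is horizontal with |GN| = 36.2 and N on the +x side, so N = (36.2, 0.00). A1 meets GN tangentially, so HN is at right angles to GN, so H = N + (0, -10) = (36.2, -10.0). Since HA ⟂ AS (tangency), |HS| = √(10.0² + 31.3²) = 32.9 regardless of where A sits on A1. So S lies on both circle(G, 52.7) and circle(H, 32.9); the below-GN intersection is S = (31.2, -42.5). A is the foot of the tangent from S: A = (26.3, -11.6).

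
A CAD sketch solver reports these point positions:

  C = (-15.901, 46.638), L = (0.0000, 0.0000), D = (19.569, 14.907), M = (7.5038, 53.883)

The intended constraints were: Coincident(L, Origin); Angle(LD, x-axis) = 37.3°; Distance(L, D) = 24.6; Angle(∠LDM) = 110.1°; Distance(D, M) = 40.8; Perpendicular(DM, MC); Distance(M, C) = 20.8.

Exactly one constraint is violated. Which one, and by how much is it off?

Distance(M, C) = 20.8 — off by 3.70.

L = (0.00, 0.00) ✓; LD at 37.30° ✓; |LD| = 24.60 ✓; ∠LDM = 110.1° ✓; |DM| = 40.80 ✓; ∠(DM, MC) = 90.00° ✓; |MC| = 24.50 ✗.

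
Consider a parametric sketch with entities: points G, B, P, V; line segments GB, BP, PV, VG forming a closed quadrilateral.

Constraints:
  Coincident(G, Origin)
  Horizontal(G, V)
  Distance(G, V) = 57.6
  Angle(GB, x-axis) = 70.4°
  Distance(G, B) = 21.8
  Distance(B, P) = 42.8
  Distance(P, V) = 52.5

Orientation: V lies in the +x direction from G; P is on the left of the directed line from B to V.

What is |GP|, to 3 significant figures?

62.8

Checks: |BP| = 42.80 ✓; |PV| = 52.50 ✓.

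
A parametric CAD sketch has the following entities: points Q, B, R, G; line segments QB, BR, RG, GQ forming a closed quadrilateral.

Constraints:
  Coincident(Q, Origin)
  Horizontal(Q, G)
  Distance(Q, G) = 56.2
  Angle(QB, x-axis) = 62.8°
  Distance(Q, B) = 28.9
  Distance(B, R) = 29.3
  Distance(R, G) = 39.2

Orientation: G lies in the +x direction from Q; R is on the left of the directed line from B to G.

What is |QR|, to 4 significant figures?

54.29

Checks: |BR| = 29.30 ✓; |RG| = 39.20 ✓.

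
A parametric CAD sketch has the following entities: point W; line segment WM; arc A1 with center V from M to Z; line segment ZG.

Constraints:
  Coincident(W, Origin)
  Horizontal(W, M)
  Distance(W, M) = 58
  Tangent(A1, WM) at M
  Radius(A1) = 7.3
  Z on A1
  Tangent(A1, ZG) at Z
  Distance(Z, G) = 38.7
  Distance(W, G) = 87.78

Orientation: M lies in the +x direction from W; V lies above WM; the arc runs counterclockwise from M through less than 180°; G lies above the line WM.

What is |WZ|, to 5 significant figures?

65.108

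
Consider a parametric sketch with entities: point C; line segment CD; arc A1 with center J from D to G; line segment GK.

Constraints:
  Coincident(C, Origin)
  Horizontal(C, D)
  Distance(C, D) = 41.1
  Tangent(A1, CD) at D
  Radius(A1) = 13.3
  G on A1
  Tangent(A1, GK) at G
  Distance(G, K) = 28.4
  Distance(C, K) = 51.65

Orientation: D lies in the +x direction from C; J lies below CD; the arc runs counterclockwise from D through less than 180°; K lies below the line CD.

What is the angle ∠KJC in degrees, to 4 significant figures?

86.15°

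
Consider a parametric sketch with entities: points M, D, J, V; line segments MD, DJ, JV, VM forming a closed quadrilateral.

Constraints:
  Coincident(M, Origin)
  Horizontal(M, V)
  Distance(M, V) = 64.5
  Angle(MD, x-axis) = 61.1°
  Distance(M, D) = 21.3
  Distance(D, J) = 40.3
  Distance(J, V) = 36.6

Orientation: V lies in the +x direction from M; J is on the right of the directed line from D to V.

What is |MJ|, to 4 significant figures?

35.11

M is at the origin; MV is horizontal with |MV| = 64.5 and V in +x, so V = (64.5, 0). MD runs at 61.1° with |MD| = 21.3, so D = (10.29, 18.65). J is determined by |DJ| = 40.3 and |JV| = 36.6 together: it lies at the intersection of circle(D, 40.3) and circle(V, 36.6). With |DV| = 57.32, the foot of the radical line on DV is 31.14 from D and the perpendicular offset is √(40.3² − 31.14²) = 25.58. Taking the right-of-DV solution: J = (31.42, -15.67).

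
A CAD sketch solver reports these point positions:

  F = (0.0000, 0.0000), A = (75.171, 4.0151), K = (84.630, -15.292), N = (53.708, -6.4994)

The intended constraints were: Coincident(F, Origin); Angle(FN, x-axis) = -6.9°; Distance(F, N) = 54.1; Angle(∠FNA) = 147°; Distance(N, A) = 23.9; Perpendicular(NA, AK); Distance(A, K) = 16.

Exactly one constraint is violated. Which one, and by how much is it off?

Distance(A, K) = 16 — off by 5.50.

F = (0.00, 0.00) ✓; FN at -6.900° ✓; |FN| = 54.10 ✓; ∠FNA = 147.0° ✓; |NA| = 23.90 ✓; ∠(NA, AK) = 90.00° ✓; |AK| = 21.50 ✗.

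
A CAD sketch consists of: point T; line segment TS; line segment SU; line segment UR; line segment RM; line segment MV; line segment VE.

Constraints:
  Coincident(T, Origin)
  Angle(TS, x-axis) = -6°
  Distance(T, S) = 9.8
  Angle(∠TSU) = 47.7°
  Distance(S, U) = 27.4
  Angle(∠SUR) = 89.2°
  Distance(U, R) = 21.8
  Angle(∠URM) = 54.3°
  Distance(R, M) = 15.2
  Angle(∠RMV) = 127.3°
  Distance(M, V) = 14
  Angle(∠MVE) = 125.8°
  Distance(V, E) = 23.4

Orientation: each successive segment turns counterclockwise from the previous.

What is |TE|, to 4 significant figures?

35.01

T is at the origin; TS runs at -6.0° with length 9.8, so S = (9.746, -1.024). ∠TSU = 47.7° gives SU at 126.3° from the x-axis; with |SU| = 27.4, U = (-6.475, 21.06). ∠SUR = 89.2° gives UR at -142.9° from the x-axis; with |UR| = 21.8, R = (-23.86, 7.908). ∠URM = 54.3° gives RM at -17.20° from the x-axis; with |RM| = 15.2, M = (-9.342, 3.413). ∠RMV = 127.3° gives MV at 35.50° from the x-axis; with |MV| = 14.0, V = (2.056, 11.54). ∠MVE = 125.8° gives VE at 89.70° from the x-axis; with |VE| = 23.4, E = (2.178, 34.94). Then |TE| = |E − T| = 35.01.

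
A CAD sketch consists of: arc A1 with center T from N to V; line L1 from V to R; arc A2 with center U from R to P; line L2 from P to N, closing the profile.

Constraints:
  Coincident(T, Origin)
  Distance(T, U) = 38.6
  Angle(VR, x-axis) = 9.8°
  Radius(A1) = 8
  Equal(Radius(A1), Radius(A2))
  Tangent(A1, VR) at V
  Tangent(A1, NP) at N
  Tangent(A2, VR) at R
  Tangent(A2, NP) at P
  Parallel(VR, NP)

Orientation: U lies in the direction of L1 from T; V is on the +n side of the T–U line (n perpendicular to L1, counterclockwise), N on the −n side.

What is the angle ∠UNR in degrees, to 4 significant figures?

10.81°

Tangency of A1 to both parallel lines with radius 8.0 puts V and N at T ± 8.0·n: V = (-1.362, 7.883), N = (1.362, -7.883). Equal radii place R and P the same way about U: R = U + 8.0·n = (36.68, 14.45), P = U − 8.0·n = (39.40, -1.313). Then cos ∠UNR = NU·NR / (|NU||NR|), giving 10.81°.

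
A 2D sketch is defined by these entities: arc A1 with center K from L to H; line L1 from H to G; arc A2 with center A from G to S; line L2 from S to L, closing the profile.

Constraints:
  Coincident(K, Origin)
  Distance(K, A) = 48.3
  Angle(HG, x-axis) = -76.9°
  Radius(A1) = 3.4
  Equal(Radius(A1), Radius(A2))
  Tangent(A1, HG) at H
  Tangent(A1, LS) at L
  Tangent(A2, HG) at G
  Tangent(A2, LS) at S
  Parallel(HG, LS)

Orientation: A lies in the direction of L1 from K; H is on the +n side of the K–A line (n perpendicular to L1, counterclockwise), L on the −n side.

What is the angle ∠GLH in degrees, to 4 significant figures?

81.99°

The slot axis is L1's direction at -76.9°, so u = (cos -76.9°, sin -76.9°) = (0.2267, -0.9740) and n = (−sin -76.9°, cos -76.9°) = (0.9740, 0.2267). K is at the origin and A lies 48.3 along u from K, so A = 48.3·u = (10.95, -47.04). Tangency of A1 to both parallel lines with radius 3.4 puts H and L at K ± 3.4·n: H = (3.312, 0.7706), L = (-3.312, -0.7706). Equal radii place G and S the same way about A: G = A + 3.4·n = (14.26, -46.27), S = A − 3.4·n = (7.636, -47.81). Then cos ∠GLH = LG·LH / (|LG||LH|), giving 81.99°.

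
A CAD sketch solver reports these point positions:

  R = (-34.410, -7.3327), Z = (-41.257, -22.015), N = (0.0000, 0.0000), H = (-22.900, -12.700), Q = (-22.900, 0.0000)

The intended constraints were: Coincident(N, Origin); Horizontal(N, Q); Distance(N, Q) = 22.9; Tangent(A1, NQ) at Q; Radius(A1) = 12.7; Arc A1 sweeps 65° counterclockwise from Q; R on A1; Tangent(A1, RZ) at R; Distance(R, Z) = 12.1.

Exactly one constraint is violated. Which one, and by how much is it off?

Distance(R, Z) = 12.1 — off by 4.10.

N = (0.00, 0.00) ✓; N.y = 0.00, Q.y = 0.00 ✓; |NQ| = 22.90 ✓; ∠(HQ, QN) = 90.00° ✓; |HQ| = 12.70 ✓; bearing(H→R) − bearing(H→Q) = 65.00° ✓; |HR| = 12.70 ✓; ∠(HR, RZ) = 90.00° ✓; |RZ| = 16.20 ✗.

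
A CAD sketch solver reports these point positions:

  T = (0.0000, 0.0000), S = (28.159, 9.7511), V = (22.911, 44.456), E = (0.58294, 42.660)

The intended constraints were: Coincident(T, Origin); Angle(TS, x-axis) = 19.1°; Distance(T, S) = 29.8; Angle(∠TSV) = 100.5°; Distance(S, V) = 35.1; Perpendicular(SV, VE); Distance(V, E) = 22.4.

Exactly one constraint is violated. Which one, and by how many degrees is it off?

Perpendicular(SV, VE) — off by 4.00°.

T = (0.00, 0.00) ✓; TS at 19.10° ✓; |TS| = 29.80 ✓; ∠TSV = 100.5° ✓; |SV| = 35.10 ✓; ∠(SV, VE) = 86.00° ✗; |VE| = 22.40 ✓.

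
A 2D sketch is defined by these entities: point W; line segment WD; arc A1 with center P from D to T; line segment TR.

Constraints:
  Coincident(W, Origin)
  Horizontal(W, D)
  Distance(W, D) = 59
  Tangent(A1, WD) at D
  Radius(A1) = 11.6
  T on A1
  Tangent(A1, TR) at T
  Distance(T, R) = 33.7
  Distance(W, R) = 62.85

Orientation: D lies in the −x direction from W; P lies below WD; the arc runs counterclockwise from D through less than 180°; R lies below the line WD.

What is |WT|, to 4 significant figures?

70.27

Checks: ∠(PD, DW) = 90.00° ✓; |PD| = 11.60 ✓; |PT| = 11.60 ✓; ∠(PT, TR) = 90.00° ✓; |TR| = 33.70 ✓; |WR| = 62.85 ✓.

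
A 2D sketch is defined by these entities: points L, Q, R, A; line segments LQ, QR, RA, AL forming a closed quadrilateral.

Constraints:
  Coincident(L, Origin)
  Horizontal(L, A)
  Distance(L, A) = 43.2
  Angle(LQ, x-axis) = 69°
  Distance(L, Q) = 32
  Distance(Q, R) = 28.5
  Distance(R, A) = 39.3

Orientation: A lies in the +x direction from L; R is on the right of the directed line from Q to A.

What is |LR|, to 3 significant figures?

4.63

L is at the origin; LA is horizontal with |LA| = 43.2 and A in +x, so A = (43.2, 0). LQ runs at 69.0° with |LQ| = 32.0, so Q = (11.5, 29.9). R is determined by |QR| = 28.5 and |RA| = 39.3 together: it lies at the intersection of circle(Q, 28.5) and circle(A, 39.3). With |QA| = 43.6, the foot of the radical line on QA is 13.4 from Q and the perpendicular offset is √(28.5² − 13.4²) = 25.2. Taking the right-of-QA solution: R = (3.97, 2.38).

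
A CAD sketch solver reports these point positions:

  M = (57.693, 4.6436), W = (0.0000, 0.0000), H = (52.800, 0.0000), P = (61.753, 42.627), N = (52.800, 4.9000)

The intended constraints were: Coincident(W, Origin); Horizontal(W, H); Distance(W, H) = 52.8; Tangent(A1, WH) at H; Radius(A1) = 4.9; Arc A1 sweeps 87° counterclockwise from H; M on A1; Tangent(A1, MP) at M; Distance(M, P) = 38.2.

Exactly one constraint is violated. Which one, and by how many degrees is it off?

Tangent(A1, MP) at M — off by 3.10°.

W = (0.00, 0.00) ✓; W.y = 0.00, H.y = 0.00 ✓; |WH| = 52.80 ✓; ∠(NH, HW) = 90.00° ✓; |NH| = 4.900 ✓; bearing(N→M) − bearing(N→H) = 87.00° ✓; |NM| = 4.900 ✓; ∠(NM, MP) = 93.10° ✗; |MP| = 38.20 ✓.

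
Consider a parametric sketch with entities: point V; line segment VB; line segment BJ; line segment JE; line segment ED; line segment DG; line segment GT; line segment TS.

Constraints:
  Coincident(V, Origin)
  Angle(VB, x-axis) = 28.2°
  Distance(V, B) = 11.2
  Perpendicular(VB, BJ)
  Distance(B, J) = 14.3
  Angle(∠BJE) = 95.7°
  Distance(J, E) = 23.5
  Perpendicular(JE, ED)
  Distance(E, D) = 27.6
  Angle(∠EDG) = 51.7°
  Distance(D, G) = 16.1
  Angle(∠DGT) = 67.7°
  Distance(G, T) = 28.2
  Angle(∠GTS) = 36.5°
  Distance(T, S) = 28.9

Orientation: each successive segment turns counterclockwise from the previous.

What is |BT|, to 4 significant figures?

38.31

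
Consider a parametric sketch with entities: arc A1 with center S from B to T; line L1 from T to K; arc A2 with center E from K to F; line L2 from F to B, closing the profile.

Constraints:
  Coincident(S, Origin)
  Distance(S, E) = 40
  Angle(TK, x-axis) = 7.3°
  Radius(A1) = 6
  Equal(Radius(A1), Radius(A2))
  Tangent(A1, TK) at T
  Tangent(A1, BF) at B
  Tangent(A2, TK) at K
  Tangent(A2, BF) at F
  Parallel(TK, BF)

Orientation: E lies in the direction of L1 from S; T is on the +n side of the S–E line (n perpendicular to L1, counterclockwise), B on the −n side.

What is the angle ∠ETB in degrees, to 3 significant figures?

81.5°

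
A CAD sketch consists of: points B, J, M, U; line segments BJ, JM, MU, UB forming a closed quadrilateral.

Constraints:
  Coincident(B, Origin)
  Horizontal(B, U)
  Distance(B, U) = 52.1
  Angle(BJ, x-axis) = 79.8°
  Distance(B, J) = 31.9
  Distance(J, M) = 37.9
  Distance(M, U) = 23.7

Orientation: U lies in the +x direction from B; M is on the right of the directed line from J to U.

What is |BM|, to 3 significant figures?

28.4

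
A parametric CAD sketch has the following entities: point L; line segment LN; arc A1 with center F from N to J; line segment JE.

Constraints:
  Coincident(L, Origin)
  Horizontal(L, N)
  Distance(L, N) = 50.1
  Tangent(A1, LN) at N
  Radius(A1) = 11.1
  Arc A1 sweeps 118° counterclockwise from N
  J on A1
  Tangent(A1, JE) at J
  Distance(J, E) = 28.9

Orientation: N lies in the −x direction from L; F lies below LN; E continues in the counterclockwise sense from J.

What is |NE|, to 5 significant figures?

41.998

L is at the origin; L and N share the same y with |LN| = 50.1 and N on the −x side, so N = (-50.100, 0.0000). A1 meets LN tangentially, so FN is at right angles to LN, so F = N + (0, -11.1) = (-50.100, -11.100). On A1, N sits at bearing 90° from F; a 118° counterclockwise sweep puts J at bearing 208°, so J = F + 11.1·(cos 208°, sin 208°) = (-59.901, -16.311). Since A1 is tangent to JE there, FJ ⟂ JE, so JE runs along (−sin 208°, cos 208°); with |JE| = 28.9, E = (-46.333, -41.828). Then |NE| = |E − N| = 41.998.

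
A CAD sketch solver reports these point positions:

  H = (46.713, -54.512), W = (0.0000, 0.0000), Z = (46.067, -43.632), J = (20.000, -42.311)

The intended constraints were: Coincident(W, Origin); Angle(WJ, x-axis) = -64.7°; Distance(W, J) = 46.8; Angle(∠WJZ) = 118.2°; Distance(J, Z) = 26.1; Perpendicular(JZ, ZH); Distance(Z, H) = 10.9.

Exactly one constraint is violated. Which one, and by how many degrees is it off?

Perpendicular(JZ, ZH) — off by 6.30°.

W = (0.00, 0.00) ✓; WJ at -64.70° ✓; |WJ| = 46.80 ✓; ∠WJZ = 118.2° ✓; |JZ| = 26.10 ✓; ∠(JZ, ZH) = 83.70° ✗; |ZH| = 10.90 ✓.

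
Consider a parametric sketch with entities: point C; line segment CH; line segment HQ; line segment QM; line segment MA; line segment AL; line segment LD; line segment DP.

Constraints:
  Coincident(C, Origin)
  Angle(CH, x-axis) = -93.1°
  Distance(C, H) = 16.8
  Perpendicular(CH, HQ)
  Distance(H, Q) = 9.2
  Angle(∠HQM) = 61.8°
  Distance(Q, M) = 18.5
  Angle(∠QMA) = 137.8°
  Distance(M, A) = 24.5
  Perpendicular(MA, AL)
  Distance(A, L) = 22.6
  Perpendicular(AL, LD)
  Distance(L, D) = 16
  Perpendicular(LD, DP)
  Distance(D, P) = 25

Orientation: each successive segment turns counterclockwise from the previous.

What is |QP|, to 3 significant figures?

26.7

C is at the origin; CH runs at -93.1° with length 16.8, so H = (-0.909, -16.8). CH is perpendicular to HQ, so HQ runs at -3.10°; with |HQ| = 9.2, Q = (8.28, -17.3). ∠HQM = 61.8° gives QM at 115° from the x-axis; with |QM| = 18.5, M = (0.430, -0.520). ∠QMA = 137.8° gives MA at 157° from the x-axis; with |MA| = 24.5, A = (-22.2, 8.93). MA is perpendicular to AL, so AL runs at -113°; with |AL| = 22.6, L = (-30.9, -11.9). AL ⟂ LD, so LD runs at -22.7°; with |LD| = 16.0, D = (-16.1, -18.1). LD ⟂ DP, so DP runs at 67.3°; with |DP| = 25.0, P = (-6.49, 4.97). Then |QP| = |P − Q| = 26.7.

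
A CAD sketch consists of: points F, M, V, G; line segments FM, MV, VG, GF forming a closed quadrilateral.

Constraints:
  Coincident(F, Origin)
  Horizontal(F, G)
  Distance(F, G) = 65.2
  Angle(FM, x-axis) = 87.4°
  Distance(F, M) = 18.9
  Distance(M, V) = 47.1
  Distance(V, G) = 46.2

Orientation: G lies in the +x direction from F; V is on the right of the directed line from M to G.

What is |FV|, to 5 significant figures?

32.831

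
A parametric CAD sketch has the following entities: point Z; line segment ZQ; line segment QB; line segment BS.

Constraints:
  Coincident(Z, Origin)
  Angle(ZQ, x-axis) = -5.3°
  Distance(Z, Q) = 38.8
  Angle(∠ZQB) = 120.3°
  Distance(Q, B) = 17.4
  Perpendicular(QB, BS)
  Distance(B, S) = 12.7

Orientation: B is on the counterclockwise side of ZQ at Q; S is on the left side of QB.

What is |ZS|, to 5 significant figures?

42.424

∠ZQB = 120.3°, so QB runs at -5.3° + (180° − 120.3°) = 54.400° from the x-axis; with |QB| = 17.4, B = Q + 17.4·(cos 54.400°, sin 54.400°) = (48.763, 10.564). QB is perpendicular to BS; with |BS| = 12.7 on the left of QB, S = B + 12.7·(-0.81310, 0.58212) = (38.437, 17.957). Then |ZS| = |S − Z| = 42.424.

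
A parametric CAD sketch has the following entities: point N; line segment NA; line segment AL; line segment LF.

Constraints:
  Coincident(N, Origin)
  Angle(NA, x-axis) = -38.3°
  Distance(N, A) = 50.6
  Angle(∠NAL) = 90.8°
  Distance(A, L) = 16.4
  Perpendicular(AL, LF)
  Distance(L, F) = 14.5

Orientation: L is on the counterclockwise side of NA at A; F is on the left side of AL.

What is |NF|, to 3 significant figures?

39.9

N is at the origin; NA runs at -38.3° with length 50.6, so A = 50.6·(cos -38.3°, sin -38.3°) = (39.7, -31.4). ∠NAL = 90.8°, so AL runs at -38.3° + (180° − 90.8°) = 50.9° from the x-axis; with |AL| = 16.4, L = A + 16.4·(cos 50.9°, sin 50.9°) = (50.1, -18.6). AL is perpendicular to LF; with |LF| = 14.5 on the left of AL, F = L + 14.5·(-0.776, 0.631) = (38.8, -9.49). Then |NF| = |F − N| = 39.9.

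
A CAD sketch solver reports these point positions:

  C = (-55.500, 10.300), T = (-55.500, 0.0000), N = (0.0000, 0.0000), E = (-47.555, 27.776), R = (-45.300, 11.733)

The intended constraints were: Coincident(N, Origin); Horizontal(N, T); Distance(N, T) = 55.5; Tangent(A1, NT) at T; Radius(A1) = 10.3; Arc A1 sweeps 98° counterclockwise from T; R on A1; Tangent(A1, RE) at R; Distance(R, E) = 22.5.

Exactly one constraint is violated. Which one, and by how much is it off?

Distance(R, E) = 22.5 — off by 6.30.

N = (0.00, 0.00) ✓; N.y = 0.00, T.y = 0.00 ✓; |NT| = 55.50 ✓; ∠(CT, TN) = 90.00° ✓; |CT| = 10.30 ✓; bearing(C→R) − bearing(C→T) = 98.00° ✓; |CR| = 10.30 ✓; ∠(CR, RE) = 90.00° ✓; |RE| = 16.20 ✗.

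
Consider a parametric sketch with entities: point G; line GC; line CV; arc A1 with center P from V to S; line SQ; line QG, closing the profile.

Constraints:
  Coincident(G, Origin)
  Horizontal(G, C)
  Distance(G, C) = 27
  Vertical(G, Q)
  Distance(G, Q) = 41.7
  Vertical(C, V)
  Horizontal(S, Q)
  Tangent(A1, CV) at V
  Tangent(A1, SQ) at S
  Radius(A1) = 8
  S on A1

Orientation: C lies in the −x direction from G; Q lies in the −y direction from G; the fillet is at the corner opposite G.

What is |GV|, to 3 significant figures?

43.2

G is at the origin; G and C share the same y with |GC| = 27.0 and C on the −x side, so C = (-27.0, 0.00). G and Q share the same x with |GQ| = 41.7 and Q on the −y side, so Q = (0.00, -41.7). The virtual corner opposite G is at (-27.0, -41.7). The tangent condition forces PV to be normal to CV and tangency of A1 to SQ means the radius PS is perpendicular to SQ, with radius 8.0, so the center P sits 8.0 in from both sides at P = (-19.0, -33.7). That places the tangent points at V = (-27.0, -33.7) on CV and S = (-19.0, -41.7) on SQ. Then |GV| = |V − G| = 43.2.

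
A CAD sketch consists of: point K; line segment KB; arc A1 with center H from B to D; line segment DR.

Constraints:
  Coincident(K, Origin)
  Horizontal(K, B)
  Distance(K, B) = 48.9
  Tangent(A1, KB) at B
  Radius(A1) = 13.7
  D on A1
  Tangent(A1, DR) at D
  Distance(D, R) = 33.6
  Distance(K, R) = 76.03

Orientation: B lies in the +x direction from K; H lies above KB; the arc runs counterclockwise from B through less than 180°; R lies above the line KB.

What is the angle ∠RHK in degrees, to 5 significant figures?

120.76°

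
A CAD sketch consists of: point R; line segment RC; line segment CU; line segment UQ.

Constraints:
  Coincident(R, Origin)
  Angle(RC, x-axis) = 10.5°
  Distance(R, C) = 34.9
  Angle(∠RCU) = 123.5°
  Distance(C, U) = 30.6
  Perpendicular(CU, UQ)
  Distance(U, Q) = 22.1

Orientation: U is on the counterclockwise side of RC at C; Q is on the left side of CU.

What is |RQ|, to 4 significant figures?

50.35

∠RCU = 123.5°, so CU runs at 10.5° + (180° − 123.5°) = 67.00° from the x-axis; with |CU| = 30.6, U = C + 30.6·(cos 67.00°, sin 67.00°) = (46.27, 34.53). CU is perpendicular to UQ; with |UQ| = 22.1 on the left of CU, Q = U + 22.1·(-0.9205, 0.3907) = (25.93, 43.16). Then |RQ| = |Q − R| = 50.35.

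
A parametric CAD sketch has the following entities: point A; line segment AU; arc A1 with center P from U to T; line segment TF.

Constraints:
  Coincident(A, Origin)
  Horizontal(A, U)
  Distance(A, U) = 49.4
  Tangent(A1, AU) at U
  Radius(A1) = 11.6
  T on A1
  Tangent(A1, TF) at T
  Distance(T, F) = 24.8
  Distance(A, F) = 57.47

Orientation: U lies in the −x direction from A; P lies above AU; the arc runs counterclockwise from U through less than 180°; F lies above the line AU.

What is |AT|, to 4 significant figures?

40.49

Checks: ∠(PU, UA) = 90.00° ✓; |PT| = 11.60 ✓; ∠(PT, TF) = 90.00° ✓; |TF| = 24.80 ✓; |AF| = 57.47 ✓.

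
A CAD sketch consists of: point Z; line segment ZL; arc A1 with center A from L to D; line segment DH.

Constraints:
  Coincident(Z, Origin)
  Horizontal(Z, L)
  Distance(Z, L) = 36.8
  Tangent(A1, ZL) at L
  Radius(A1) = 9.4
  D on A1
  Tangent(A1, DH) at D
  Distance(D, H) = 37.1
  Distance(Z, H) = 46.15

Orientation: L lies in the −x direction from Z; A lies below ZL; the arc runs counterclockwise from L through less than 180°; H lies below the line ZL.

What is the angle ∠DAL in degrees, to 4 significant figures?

134.1°

Checks: Z.y = 0.00, L.y = 0.00 ✓; |ZL| = 36.80 ✓; |AD| = 9.400 ✓; ∠(AD, DH) = 90.00° ✓; |DH| = 37.10 ✓; |ZH| = 46.15 ✓.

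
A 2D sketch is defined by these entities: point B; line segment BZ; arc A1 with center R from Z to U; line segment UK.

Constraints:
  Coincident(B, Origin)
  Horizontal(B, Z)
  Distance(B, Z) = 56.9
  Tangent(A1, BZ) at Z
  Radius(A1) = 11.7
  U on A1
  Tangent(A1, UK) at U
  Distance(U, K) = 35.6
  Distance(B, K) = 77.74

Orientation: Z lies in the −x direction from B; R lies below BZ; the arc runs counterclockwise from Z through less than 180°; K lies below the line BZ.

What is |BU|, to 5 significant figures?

69.788

Checks: |RU| = 11.70 ✓; ∠(RU, UK) = 90.00° ✓; |UK| = 35.60 ✓; |BK| = 77.74 ✓.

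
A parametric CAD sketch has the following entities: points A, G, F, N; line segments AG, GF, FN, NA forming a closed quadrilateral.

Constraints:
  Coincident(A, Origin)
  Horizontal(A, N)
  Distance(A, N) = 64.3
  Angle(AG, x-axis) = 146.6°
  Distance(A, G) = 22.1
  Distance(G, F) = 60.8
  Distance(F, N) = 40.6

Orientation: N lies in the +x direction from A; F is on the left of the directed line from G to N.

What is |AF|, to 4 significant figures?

50.40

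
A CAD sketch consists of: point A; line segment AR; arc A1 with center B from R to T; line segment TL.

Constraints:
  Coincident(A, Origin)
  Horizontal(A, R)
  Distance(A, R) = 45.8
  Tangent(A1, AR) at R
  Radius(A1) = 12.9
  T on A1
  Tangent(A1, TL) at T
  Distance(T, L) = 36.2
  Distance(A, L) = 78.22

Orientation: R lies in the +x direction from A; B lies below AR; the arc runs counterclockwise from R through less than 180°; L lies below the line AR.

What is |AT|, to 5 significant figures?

42.657

Checks: ∠(BR, RA) = 90.00° ✓; |BT| = 12.90 ✓; ∠(BT, TL) = 90.00° ✓; |TL| = 36.20 ✓; |AL| = 78.22 ✓.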